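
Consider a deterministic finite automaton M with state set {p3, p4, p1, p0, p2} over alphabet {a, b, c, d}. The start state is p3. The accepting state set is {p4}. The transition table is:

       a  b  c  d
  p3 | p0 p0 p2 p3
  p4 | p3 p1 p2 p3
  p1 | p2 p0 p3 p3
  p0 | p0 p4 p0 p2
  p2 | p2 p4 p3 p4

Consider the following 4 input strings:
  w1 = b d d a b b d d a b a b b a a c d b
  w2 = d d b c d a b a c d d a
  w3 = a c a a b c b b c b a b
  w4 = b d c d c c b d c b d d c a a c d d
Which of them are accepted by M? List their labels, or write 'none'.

w1, w3

w1:
  start at p3
  read 'b': p3 → p0
  read 'd': p0 → p2
  read 'd': p2 → p4
  read 'a': p4 → p3
  read 'b': p3 → p0
  read 'b': p0 → p4
  read 'd': p4 → p3
  read 'd': p3 → p3
  read 'a': p3 → p0
  read 'b': p0 → p4
  read 'a': p4 → p3
  read 'b': p3 → p0
  read 'b': p0 → p4
  read 'a': p4 → p3
  read 'a': p3 → p0
  read 'c': p0 → p0
  read 'd': p0 → p2
  read 'b': p2 → p4
  end p4, accepted
w2:
  start at p3
  read 'd': p3 → p3
  read 'd': p3 → p3
  read 'b': p3 → p0
  read 'c': p0 → p0
  read 'd': p0 → p2
  read 'a': p2 → p2
  read 'b': p2 → p4
  read 'a': p4 → p3
  read 'c': p3 → p2
  read 'd': p2 → p4
  read 'd': p4 → p3
  read 'a': p3 → p0
  end p0, rejected
w3:
  start at p3
  read 'a': p3 → p0
  read 'c': p0 → p0
  read 'a': p0 → p0
  read 'a': p0 → p0
  read 'b': p0 → p4
  read 'c': p4 → p2
  read 'b': p2 → p4
  read 'b': p4 → p1
  read 'c': p1 → p3
  read 'b': p3 → p0
  read 'a': p0 → p0
  read 'b': p0 → p4
  end p4, accepted
w4:
  start at p3
  read 'b': p3 → p0
  read 'd': p0 → p2
  read 'c': p2 → p3
  read 'd': p3 → p3
  read 'c': p3 → p2
  read 'c': p2 → p3
  read 'b': p3 → p0
  read 'd': p0 → p2
  read 'c': p2 → p3
  read 'b': p3 → p0
  read 'd': p0 → p2
  read 'd': p2 → p4
  read 'c': p4 → p2
  read 'a': p2 → p2
  read 'a': p2 → p2
  read 'c': p2 → p3
  read 'd': p3 → p3
  read 'd': p3 → p3
  end p3, rejected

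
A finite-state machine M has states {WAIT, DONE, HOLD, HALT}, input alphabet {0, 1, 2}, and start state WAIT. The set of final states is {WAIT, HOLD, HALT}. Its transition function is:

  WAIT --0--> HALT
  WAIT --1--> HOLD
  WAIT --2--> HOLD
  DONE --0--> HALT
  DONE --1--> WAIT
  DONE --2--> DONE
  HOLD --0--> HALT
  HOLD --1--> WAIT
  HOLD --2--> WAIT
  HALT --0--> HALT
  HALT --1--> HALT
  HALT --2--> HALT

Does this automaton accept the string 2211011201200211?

Yes

start at WAIT
read '2': WAIT → HOLD
read '2': HOLD → WAIT
read '1': WAIT → HOLD
read '1': HOLD → WAIT
read '0': WAIT → HALT
read '1': HALT → HALT
read '1': HALT → HALT
read '2': HALT → HALT
read '0': HALT → HALT
read '1': HALT → HALT
read '2': HALT → HALT
read '0': HALT → HALT
read '0': HALT → HALT
read '2': HALT → HALT
read '1': HALT → HALT
read '1': HALT → HALT
End state HALT is accepting.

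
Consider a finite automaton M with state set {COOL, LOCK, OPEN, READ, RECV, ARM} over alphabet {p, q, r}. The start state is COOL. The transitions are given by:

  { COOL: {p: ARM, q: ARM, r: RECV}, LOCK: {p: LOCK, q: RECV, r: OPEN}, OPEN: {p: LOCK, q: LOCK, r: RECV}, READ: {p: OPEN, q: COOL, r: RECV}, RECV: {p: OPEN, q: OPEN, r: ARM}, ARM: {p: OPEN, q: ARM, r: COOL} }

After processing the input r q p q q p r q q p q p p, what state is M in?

LOCK

Trace: COOL -r-> RECV -q-> OPEN -p-> LOCK -q-> RECV -q-> OPEN -p-> LOCK -r-> OPEN -q-> LOCK -q-> RECV -p-> OPEN -q-> LOCK -p-> LOCK -p-> LOCK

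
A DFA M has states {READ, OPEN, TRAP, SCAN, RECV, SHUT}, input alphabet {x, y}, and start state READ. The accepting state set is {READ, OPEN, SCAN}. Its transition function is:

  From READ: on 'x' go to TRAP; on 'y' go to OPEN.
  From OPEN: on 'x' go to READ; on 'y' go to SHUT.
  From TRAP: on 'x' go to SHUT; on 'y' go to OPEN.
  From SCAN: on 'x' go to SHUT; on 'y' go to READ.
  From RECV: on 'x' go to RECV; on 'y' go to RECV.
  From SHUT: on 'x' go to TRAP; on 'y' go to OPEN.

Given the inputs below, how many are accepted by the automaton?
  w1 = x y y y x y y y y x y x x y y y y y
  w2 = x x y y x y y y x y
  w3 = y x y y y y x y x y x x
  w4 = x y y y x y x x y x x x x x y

w1:
  start at READ
  read 'x': READ → TRAP
  read 'y': TRAP → OPEN
  read 'y': OPEN → SHUT
  read 'y': SHUT → OPEN
  read 'x': OPEN → READ
  read 'y': READ → OPEN
  read 'y': OPEN → SHUT
  read 'y': SHUT → OPEN
  read 'y': OPEN → SHUT
  read 'x': SHUT → TRAP
  read 'y': TRAP → OPEN
  read 'x': OPEN → READ
  read 'x': READ → TRAP
  read 'y': TRAP → OPEN
  read 'y': OPEN → SHUT
  read 'y': SHUT → OPEN
  read 'y': OPEN → SHUT
  read 'y': SHUT → OPEN
  end OPEN, accepted
w2:
  start at READ
  read 'x': READ → TRAP
  read 'x': TRAP → SHUT
  read 'y': SHUT → OPEN
  read 'y': OPEN → SHUT
  read 'x': SHUT → TRAP
  read 'y': TRAP → OPEN
  read 'y': OPEN → SHUT
  read 'y': SHUT → OPEN
  read 'x': OPEN → READ
  read 'y': READ → OPEN
  end OPEN, accepted
w3:
  start at READ
  read 'y': READ → OPEN
  read 'x': OPEN → READ
  read 'y': READ → OPEN
  read 'y': OPEN → SHUT
  read 'y': SHUT → OPEN
  read 'y': OPEN → SHUT
  read 'x': SHUT → TRAP
  read 'y': TRAP → OPEN
  read 'x': OPEN → READ
  read 'y': READ → OPEN
  read 'x': OPEN → READ
  read 'x': READ → TRAP
  end TRAP, rejected
w4:
  start at READ
  read 'x': READ → TRAP
  read 'y': TRAP → OPEN
  read 'y': OPEN → SHUT
  read 'y': SHUT → OPEN
  read 'x': OPEN → READ
  read 'y': READ → OPEN
  read 'x': OPEN → READ
  read 'x': READ → TRAP
  read 'y': TRAP → OPEN
  read 'x': OPEN → READ
  read 'x': READ → TRAP
  read 'x': TRAP → SHUT
  read 'x': SHUT → TRAP
  read 'x': TRAP → SHUT
  read 'y': SHUT → OPEN
  end OPEN, accepted

3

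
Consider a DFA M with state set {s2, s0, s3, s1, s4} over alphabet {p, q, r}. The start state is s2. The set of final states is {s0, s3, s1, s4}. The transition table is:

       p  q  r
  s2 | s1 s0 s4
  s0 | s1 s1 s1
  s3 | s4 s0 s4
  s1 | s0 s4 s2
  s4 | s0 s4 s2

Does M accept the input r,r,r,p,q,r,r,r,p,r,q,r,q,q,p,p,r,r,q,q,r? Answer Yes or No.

Trace: s2 -r-> s4 -r-> s2 -r-> s4 -p-> s0 -q-> s1 -r-> s2 -r-> s4 -r-> s2 -p-> s1 -r-> s2 -q-> s0 -r-> s1 -q-> s4 -q-> s4 -p-> s0 -p-> s1 -r-> s2 -r-> s4 -q-> s4 -q-> s4 -r-> s2
End state s2 is not accepting.

No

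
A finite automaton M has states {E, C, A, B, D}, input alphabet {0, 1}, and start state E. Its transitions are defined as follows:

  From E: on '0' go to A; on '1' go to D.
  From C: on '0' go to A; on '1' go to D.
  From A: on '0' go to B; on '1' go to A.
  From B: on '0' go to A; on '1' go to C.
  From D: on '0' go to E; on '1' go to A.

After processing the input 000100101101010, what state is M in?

E

E → A → B → A → A → B → A → A → B → C → D → E → D → E → D → E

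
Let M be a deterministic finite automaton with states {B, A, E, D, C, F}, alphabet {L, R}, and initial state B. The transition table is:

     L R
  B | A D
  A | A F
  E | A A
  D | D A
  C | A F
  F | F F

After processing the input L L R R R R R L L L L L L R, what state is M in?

F

start at B
read 'L': B → A
read 'L': A → A
read 'R': A → F
read 'R': F → F
read 'R': F → F
read 'R': F → F
read 'R': F → F
read 'L': F → F
read 'L': F → F
read 'L': F → F
read 'L': F → F
read 'L': F → F
read 'L': F → F
read 'R': F → F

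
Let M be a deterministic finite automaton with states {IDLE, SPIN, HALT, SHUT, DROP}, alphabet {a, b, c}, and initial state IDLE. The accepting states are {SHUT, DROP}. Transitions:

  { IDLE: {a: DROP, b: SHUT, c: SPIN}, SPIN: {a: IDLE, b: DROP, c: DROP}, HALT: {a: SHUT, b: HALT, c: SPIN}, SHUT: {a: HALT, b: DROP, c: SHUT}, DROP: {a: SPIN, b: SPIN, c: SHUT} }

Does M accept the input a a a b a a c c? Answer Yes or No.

Yes

Trace: IDLE -a-> DROP -a-> SPIN -a-> IDLE -b-> SHUT -a-> HALT -a-> SHUT -c-> SHUT -c-> SHUT
End state SHUT is accepting.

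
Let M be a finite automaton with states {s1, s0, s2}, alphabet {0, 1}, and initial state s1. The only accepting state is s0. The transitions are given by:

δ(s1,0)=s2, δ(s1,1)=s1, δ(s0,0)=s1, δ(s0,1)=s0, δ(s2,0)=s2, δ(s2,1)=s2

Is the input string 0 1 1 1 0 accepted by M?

s1 → s2 → s2 → s2 → s2 → s2
End state s2 is not accepting.

No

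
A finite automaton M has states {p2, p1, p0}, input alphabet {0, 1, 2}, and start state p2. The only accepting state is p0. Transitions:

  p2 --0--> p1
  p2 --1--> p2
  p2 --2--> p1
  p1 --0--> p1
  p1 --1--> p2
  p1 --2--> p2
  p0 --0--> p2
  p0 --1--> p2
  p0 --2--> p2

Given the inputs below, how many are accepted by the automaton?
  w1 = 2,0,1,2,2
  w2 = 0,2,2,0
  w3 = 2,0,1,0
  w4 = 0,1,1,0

w1:
  start at p2
  read '2': p2 → p1
  read '0': p1 → p1
  read '1': p1 → p2
  read '2': p2 → p1
  read '2': p1 → p2
  end p2, rejected
w2:
  start at p2
  read '0': p2 → p1
  read '2': p1 → p2
  read '2': p2 → p1
  read '0': p1 → p1
  end p1, rejected
w3:
  start at p2
  read '2': p2 → p1
  read '0': p1 → p1
  read '1': p1 → p2
  read '0': p2 → p1
  end p1, rejected
w4:
  start at p2
  read '0': p2 → p1
  read '1': p1 → p2
  read '1': p2 → p2
  read '0': p2 → p1
  end p1, rejected

0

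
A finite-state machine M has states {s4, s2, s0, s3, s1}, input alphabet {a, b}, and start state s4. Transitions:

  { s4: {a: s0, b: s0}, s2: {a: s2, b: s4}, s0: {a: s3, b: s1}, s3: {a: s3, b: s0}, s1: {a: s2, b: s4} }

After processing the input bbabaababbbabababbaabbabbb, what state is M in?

s1

start at s4
read 'b': s4 → s0
read 'b': s0 → s1
read 'a': s1 → s2
read 'b': s2 → s4
read 'a': s4 → s0
read 'a': s0 → s3
read 'b': s3 → s0
read 'a': s0 → s3
read 'b': s3 → s0
read 'b': s0 → s1
read 'b': s1 → s4
read 'a': s4 → s0
read 'b': s0 → s1
read 'a': s1 → s2
read 'b': s2 → s4
read 'a': s4 → s0
read 'b': s0 → s1
read 'b': s1 → s4
read 'a': s4 → s0
read 'a': s0 → s3
read 'b': s3 → s0
read 'b': s0 → s1
read 'a': s1 → s2
read 'b': s2 → s4
read 'b': s4 → s0
read 'b': s0 → s1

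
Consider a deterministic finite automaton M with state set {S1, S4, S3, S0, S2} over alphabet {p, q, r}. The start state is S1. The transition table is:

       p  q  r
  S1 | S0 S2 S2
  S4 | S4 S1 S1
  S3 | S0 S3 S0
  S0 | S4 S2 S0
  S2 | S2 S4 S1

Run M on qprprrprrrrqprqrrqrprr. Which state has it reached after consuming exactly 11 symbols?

start at S1
read 'q': S1 → S2
read 'p': S2 → S2
read 'r': S2 → S1
read 'p': S1 → S0
read 'r': S0 → S0
read 'r': S0 → S0
read 'p': S0 → S4
read 'r': S4 → S1
read 'r': S1 → S2
read 'r': S2 → S1
read 'r': S1 → S2
After 11 symbols: S2.

S2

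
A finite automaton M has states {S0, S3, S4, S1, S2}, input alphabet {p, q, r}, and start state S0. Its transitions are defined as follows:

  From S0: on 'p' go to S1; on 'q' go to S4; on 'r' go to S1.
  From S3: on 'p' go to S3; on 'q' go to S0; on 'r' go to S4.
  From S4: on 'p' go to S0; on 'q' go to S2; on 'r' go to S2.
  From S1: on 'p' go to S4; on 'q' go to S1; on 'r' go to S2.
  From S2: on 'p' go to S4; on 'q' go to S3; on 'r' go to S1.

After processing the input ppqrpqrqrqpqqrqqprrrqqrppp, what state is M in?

S1

Trace: S0 -p-> S1 -p-> S4 -q-> S2 -r-> S1 -p-> S4 -q-> S2 -r-> S1 -q-> S1 -r-> S2 -q-> S3 -p-> S3 -q-> S0 -q-> S4 -r-> S2 -q-> S3 -q-> S0 -p-> S1 -r-> S2 -r-> S1 -r-> S2 -q-> S3 -q-> S0 -r-> S1 -p-> S4 -p-> S0 -p-> S1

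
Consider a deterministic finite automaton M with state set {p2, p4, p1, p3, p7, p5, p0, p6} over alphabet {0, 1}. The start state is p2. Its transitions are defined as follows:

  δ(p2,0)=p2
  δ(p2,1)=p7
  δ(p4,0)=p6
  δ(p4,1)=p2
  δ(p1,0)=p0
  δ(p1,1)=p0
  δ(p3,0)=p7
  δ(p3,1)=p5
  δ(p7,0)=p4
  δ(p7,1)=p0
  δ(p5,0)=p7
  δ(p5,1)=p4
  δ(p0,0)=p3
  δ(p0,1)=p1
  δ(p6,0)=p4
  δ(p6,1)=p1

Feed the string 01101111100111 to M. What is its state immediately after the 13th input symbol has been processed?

p1

Trace: p2 -0-> p2 -1-> p7 -1-> p0 -0-> p3 -1-> p5 -1-> p4 -1-> p2 -1-> p7 -1-> p0 -0-> p3 -0-> p7 -1-> p0 -1-> p1
After 13 symbols: p1.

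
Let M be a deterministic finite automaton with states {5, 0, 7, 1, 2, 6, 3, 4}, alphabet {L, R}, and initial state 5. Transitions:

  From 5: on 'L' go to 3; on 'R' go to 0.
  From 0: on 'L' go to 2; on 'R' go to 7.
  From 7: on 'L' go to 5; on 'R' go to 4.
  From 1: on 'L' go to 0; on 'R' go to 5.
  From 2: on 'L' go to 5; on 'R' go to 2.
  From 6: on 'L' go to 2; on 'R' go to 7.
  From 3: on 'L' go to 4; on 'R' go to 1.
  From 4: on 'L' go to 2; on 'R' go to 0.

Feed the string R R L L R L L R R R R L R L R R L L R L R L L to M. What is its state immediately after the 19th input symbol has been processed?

5 → 0 → 7 → 5 → 3 → 1 → 0 → 2 → 2 → 2 → 2 → 2 → 5 → 0 → 2 → 2 → 2 → 5 → 3 → 1
After 19 symbols: 1.

1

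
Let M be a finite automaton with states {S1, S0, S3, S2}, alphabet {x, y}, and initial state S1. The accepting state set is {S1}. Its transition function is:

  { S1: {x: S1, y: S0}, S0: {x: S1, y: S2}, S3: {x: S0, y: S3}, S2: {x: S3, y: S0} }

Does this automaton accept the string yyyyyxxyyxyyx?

Trace: S1 -y-> S0 -y-> S2 -y-> S0 -y-> S2 -y-> S0 -x-> S1 -x-> S1 -y-> S0 -y-> S2 -x-> S3 -y-> S3 -y-> S3 -x-> S0
End state S0 is not accepting.

No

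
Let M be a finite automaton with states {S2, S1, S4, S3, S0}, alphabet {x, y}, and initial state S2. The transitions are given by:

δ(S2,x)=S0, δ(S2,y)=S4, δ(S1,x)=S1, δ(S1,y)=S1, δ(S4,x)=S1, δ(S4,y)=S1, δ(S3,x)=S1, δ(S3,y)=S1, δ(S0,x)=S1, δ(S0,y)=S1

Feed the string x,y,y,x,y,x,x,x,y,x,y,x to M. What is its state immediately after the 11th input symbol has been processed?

S1

S2 → S0 → S1 → S1 → S1 → S1 → S1 → S1 → S1 → S1 → S1 → S1
After 11 symbols: S1.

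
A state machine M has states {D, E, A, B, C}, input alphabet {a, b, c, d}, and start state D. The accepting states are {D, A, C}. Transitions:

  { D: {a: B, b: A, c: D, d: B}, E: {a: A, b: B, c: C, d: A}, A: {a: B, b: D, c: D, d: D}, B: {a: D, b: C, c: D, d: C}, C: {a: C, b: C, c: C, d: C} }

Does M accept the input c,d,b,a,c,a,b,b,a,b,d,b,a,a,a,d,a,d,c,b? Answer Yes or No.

Yes

start at D
read 'c': D → D
read 'd': D → B
read 'b': B → C
read 'a': C → C
read 'c': C → C
read 'a': C → C
read 'b': C → C
read 'b': C → C
read 'a': C → C
read 'b': C → C
read 'd': C → C
read 'b': C → C
read 'a': C → C
read 'a': C → C
read 'a': C → C
read 'd': C → C
read 'a': C → C
read 'd': C → C
read 'c': C → C
read 'b': C → C
End state C is accepting.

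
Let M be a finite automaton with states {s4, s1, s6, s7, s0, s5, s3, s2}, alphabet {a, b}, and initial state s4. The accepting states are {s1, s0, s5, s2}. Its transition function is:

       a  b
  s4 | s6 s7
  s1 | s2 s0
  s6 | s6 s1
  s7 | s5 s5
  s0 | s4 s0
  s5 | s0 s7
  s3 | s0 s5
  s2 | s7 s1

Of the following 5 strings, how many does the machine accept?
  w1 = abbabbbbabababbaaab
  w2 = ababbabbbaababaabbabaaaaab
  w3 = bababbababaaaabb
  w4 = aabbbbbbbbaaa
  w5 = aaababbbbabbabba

3

w1: s4 → s6 → s1 → s0 → s4 → s7 → s5 → s7 → s5 → s0 → s0 → s4 → s7 → s5 → s7 → s5 → s0 → s4 → s6 → s1  → end s1, accepted
w2: s4 → s6 → s1 → s2 → s1 → s0 → s4 → s7 → s5 → s7 → s5 → s0 → s0 → s4 → s7 → s5 → s0 → s0 → s0 → s4 → s7 → s5 → s0 → s4 → s6 → s6 → s1  → end s1, accepted
w3: s4 → s7 → s5 → s7 → s5 → s7 → s5 → s0 → s0 → s4 → s7 → s5 → s0 → s4 → s6 → s1 → s0  → end s0, accepted
w4: s4 → s6 → s6 → s1 → s0 → s0 → s0 → s0 → s0 → s0 → s0 → s4 → s6 → s6  → end s6, rejected
w5: s4 → s6 → s6 → s6 → s1 → s2 → s1 → s0 → s0 → s0 → s4 → s7 → s5 → s0 → s0 → s0 → s4  → end s4, rejected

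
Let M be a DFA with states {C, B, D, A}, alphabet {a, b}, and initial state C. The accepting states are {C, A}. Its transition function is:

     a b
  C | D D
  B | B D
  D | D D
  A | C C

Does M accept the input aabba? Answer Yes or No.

No

start at C
read 'a': C → D
read 'a': D → D
read 'b': D → D
read 'b': D → D
read 'a': D → D
End state D is not accepting.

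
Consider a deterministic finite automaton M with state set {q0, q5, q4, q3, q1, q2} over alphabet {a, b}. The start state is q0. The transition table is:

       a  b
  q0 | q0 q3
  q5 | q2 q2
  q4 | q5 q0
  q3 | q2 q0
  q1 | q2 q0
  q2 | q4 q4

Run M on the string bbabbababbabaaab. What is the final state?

q0 → q3 → q0 → q0 → q3 → q0 → q0 → q3 → q2 → q4 → q0 → q0 → q3 → q2 → q4 → q5 → q2

q2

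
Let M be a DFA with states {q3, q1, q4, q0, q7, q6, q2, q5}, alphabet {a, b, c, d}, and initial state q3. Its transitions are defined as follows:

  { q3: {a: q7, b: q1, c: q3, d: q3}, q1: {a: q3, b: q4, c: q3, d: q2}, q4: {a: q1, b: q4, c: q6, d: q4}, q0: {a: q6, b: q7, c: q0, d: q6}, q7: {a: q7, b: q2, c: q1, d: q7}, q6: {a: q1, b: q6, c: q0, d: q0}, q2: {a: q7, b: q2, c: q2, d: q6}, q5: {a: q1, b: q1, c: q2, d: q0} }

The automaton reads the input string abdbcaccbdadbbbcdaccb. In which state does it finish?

start at q3
read 'a': q3 → q7
read 'b': q7 → q2
read 'd': q2 → q6
read 'b': q6 → q6
read 'c': q6 → q0
read 'a': q0 → q6
read 'c': q6 → q0
read 'c': q0 → q0
read 'b': q0 → q7
read 'd': q7 → q7
read 'a': q7 → q7
read 'd': q7 → q7
read 'b': q7 → q2
read 'b': q2 → q2
read 'b': q2 → q2
read 'c': q2 → q2
read 'd': q2 → q6
read 'a': q6 → q1
read 'c': q1 → q3
read 'c': q3 → q3
read 'b': q3 → q1

q1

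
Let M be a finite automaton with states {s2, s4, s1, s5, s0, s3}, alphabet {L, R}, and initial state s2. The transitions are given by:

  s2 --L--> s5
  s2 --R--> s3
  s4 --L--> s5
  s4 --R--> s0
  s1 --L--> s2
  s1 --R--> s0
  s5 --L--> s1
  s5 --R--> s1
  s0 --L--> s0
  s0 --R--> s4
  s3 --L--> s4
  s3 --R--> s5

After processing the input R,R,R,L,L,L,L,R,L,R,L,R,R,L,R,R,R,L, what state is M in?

start at s2
read 'R': s2 → s3
read 'R': s3 → s5
read 'R': s5 → s1
read 'L': s1 → s2
read 'L': s2 → s5
read 'L': s5 → s1
read 'L': s1 → s2
read 'R': s2 → s3
read 'L': s3 → s4
read 'R': s4 → s0
read 'L': s0 → s0
read 'R': s0 → s4
read 'R': s4 → s0
read 'L': s0 → s0
read 'R': s0 → s4
read 'R': s4 → s0
read 'R': s0 → s4
read 'L': s4 → s5

s5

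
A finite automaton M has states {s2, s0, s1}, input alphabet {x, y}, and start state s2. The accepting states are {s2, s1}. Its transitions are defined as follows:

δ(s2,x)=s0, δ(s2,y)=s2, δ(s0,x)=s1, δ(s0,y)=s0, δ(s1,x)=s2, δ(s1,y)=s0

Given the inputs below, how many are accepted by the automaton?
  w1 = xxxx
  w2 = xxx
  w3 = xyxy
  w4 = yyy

2

w1: s2 → s0 → s1 → s2 → s0  → end s0, rejected
w2: s2 → s0 → s1 → s2  → end s2, accepted
w3: s2 → s0 → s0 → s1 → s0  → end s0, rejected
w4: s2 → s2 → s2 → s2  → end s2, accepted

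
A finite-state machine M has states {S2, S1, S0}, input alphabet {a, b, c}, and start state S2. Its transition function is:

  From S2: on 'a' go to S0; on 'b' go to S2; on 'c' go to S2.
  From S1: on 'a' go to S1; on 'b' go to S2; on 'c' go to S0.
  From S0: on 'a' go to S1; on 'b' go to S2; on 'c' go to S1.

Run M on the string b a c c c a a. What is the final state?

start at S2
read 'b': S2 → S2
read 'a': S2 → S0
read 'c': S0 → S1
read 'c': S1 → S0
read 'c': S0 → S1
read 'a': S1 → S1
read 'a': S1 → S1

S1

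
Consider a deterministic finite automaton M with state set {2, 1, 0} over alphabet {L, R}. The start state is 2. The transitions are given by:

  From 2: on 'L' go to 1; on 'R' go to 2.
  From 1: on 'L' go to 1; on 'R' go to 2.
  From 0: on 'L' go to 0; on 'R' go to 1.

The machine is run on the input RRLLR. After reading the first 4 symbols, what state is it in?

2 → 2 → 2 → 1 → 1
After 4 symbols: 1.

1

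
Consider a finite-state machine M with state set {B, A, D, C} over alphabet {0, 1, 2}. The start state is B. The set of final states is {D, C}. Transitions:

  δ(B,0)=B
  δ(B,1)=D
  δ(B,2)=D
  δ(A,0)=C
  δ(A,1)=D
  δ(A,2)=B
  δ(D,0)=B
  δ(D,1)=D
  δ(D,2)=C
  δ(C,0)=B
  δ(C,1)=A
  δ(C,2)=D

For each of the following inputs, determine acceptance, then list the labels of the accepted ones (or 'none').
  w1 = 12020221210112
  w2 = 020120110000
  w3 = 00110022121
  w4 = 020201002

w1, w3, w4

w1: Trace: B -1-> D -2-> C -0-> B -2-> D -0-> B -2-> D -2-> C -1-> A -2-> B -1-> D -0-> B -1-> D -1-> D -2-> C  → end C, accepted
w2: Trace: B -0-> B -2-> D -0-> B -1-> D -2-> C -0-> B -1-> D -1-> D -0-> B -0-> B -0-> B -0-> B  → end B, rejected
w3: Trace: B -0-> B -0-> B -1-> D -1-> D -0-> B -0-> B -2-> D -2-> C -1-> A -2-> B -1-> D  → end D, accepted
w4: Trace: B -0-> B -2-> D -0-> B -2-> D -0-> B -1-> D -0-> B -0-> B -2-> D  → end D, accepted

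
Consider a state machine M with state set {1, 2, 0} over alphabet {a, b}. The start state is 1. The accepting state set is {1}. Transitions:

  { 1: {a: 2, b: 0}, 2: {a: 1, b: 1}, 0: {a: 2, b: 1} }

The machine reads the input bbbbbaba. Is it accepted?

Trace: 1 -b-> 0 -b-> 1 -b-> 0 -b-> 1 -b-> 0 -a-> 2 -b-> 1 -a-> 2
End state 2 is not accepting.

No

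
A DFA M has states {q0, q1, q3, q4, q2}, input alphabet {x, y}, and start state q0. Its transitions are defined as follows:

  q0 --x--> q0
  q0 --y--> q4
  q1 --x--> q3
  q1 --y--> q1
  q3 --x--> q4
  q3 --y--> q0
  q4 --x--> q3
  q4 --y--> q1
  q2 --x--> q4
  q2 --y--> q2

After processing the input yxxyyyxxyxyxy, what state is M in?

start at q0
read 'y': q0 → q4
read 'x': q4 → q3
read 'x': q3 → q4
read 'y': q4 → q1
read 'y': q1 → q1
read 'y': q1 → q1
read 'x': q1 → q3
read 'x': q3 → q4
read 'y': q4 → q1
read 'x': q1 → q3
read 'y': q3 → q0
read 'x': q0 → q0
read 'y': q0 → q4

q4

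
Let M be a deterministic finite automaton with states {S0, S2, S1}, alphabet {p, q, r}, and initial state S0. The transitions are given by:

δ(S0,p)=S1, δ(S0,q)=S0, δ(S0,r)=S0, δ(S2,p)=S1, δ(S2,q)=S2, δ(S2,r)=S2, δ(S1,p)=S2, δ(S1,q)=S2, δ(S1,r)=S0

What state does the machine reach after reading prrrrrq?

S0

start at S0
read 'p': S0 → S1
read 'r': S1 → S0
read 'r': S0 → S0
read 'r': S0 → S0
read 'r': S0 → S0
read 'r': S0 → S0
read 'q': S0 → S0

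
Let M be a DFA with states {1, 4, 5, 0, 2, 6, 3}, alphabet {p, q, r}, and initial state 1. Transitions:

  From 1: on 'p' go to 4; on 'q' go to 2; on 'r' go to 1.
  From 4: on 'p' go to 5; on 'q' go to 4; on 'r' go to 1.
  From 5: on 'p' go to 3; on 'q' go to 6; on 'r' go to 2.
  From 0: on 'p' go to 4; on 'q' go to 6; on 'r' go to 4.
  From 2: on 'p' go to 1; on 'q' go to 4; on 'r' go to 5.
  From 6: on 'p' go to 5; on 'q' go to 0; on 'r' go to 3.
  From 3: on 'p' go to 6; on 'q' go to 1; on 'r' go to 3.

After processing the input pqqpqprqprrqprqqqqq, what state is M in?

Trace: 1 -p-> 4 -q-> 4 -q-> 4 -p-> 5 -q-> 6 -p-> 5 -r-> 2 -q-> 4 -p-> 5 -r-> 2 -r-> 5 -q-> 6 -p-> 5 -r-> 2 -q-> 4 -q-> 4 -q-> 4 -q-> 4 -q-> 4

4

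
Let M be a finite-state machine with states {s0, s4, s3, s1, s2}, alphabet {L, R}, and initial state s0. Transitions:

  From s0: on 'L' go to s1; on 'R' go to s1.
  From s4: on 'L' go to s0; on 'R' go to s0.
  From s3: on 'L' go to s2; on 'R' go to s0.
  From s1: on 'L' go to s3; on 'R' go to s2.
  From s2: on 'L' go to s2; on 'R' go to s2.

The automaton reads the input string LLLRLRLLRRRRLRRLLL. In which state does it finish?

s2

s0 → s1 → s3 → s2 → s2 → s2 → s2 → s2 → s2 → s2 → s2 → s2 → s2 → s2 → s2 → s2 → s2 → s2 → s2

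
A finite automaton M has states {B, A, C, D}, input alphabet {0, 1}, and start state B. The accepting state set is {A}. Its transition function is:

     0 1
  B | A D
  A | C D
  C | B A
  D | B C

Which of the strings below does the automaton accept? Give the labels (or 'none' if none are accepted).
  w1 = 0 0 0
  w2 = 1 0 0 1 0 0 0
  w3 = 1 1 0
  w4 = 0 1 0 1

w1: B → A → C → B  → end B, rejected
w2: B → D → B → A → D → B → A → C  → end C, rejected
w3: B → D → C → B  → end B, rejected
w4: B → A → D → B → D  → end D, rejected

none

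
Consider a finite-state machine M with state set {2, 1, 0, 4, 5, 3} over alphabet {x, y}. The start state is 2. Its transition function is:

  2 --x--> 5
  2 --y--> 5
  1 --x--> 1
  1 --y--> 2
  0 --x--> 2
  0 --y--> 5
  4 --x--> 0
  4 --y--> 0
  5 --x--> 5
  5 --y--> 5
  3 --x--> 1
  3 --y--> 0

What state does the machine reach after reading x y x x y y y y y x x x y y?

5

2 → 5 → 5 → 5 → 5 → 5 → 5 → 5 → 5 → 5 → 5 → 5 → 5 → 5 → 5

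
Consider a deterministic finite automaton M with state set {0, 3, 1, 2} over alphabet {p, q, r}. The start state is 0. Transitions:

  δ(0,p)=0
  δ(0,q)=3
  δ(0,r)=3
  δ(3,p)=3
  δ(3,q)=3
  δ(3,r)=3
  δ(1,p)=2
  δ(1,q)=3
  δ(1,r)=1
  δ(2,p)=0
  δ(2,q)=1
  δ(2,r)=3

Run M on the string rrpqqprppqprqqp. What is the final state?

0 → 3 → 3 → 3 → 3 → 3 → 3 → 3 → 3 → 3 → 3 → 3 → 3 → 3 → 3 → 3

3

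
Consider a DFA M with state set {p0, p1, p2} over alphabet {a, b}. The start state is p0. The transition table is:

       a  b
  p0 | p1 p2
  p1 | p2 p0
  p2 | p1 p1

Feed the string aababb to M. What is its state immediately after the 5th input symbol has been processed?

start at p0
read 'a': p0 → p1
read 'a': p1 → p2
read 'b': p2 → p1
read 'a': p1 → p2
read 'b': p2 → p1
After 5 symbols: p1.

p1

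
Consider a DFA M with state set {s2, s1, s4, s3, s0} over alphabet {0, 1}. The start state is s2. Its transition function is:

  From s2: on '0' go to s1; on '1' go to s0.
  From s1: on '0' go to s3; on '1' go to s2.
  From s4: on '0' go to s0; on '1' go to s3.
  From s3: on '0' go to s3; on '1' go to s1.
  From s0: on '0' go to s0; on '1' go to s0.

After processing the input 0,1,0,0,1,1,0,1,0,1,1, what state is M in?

start at s2
read '0': s2 → s1
read '1': s1 → s2
read '0': s2 → s1
read '0': s1 → s3
read '1': s3 → s1
read '1': s1 → s2
read '0': s2 → s1
read '1': s1 → s2
read '0': s2 → s1
read '1': s1 → s2
read '1': s2 → s0

s0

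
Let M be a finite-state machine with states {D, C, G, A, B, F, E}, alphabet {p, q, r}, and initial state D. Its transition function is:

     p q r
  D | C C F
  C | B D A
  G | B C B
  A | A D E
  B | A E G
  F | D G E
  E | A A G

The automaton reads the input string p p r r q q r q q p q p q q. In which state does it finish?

C

start at D
read 'p': D → C
read 'p': C → B
read 'r': B → G
read 'r': G → B
read 'q': B → E
read 'q': E → A
read 'r': A → E
read 'q': E → A
read 'q': A → D
read 'p': D → C
read 'q': C → D
read 'p': D → C
read 'q': C → D
read 'q': D → C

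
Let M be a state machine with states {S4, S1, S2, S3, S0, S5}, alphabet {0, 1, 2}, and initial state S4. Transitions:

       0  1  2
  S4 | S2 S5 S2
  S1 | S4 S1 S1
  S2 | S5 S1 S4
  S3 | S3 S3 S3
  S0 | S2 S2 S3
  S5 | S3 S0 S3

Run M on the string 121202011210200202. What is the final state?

start at S4
read '1': S4 → S5
read '2': S5 → S3
read '1': S3 → S3
read '2': S3 → S3
read '0': S3 → S3
read '2': S3 → S3
read '0': S3 → S3
read '1': S3 → S3
read '1': S3 → S3
read '2': S3 → S3
read '1': S3 → S3
read '0': S3 → S3
read '2': S3 → S3
read '0': S3 → S3
read '0': S3 → S3
read '2': S3 → S3
read '0': S3 → S3
read '2': S3 → S3

S3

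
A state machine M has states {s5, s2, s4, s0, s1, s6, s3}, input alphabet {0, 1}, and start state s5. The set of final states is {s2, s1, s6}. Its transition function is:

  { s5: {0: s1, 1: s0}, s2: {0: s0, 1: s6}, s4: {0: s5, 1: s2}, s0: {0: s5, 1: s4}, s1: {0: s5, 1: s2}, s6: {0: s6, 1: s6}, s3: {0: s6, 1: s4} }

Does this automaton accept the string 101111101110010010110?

Yes

s5 → s0 → s5 → s0 → s4 → s2 → s6 → s6 → s6 → s6 → s6 → s6 → s6 → s6 → s6 → s6 → s6 → s6 → s6 → s6 → s6 → s6
End state s6 is accepting.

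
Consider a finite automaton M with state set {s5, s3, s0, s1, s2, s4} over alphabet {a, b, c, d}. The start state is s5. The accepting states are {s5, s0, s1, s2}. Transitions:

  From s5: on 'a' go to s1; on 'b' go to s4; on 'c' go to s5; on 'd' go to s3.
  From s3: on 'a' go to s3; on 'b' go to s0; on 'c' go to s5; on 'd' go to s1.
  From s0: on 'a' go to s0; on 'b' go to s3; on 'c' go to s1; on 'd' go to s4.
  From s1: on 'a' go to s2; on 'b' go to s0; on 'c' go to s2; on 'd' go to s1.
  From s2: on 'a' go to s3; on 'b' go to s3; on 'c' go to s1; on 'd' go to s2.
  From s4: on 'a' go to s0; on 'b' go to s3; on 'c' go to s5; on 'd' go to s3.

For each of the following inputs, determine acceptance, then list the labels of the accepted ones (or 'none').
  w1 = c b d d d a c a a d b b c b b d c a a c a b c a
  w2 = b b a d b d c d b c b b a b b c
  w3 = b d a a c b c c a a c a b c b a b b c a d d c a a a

w1, w2

w1: s5 → s5 → s4 → s3 → s1 → s1 → s2 → s1 → s2 → s3 → s1 → s0 → s3 → s5 → s4 → s3 → s1 → s2 → s3 → s3 → s5 → s1 → s0 → s1 → s2  → end s2, accepted
w2: s5 → s4 → s3 → s3 → s1 → s0 → s4 → s5 → s3 → s0 → s1 → s0 → s3 → s3 → s0 → s3 → s5  → end s5, accepted
w3: s5 → s4 → s3 → s3 → s3 → s5 → s4 → s5 → s5 → s1 → s2 → s1 → s2 → s3 → s5 → s4 → s0 → s3 → s0 → s1 → s2 → s2 → s2 → s1 → s2 → s3 → s3  → end s3, rejected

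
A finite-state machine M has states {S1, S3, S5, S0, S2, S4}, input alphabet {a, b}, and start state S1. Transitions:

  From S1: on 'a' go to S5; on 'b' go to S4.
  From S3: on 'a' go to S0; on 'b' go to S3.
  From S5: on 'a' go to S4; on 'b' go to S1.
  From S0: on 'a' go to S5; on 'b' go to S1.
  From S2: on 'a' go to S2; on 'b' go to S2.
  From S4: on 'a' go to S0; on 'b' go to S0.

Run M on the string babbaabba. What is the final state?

S1 → S4 → S0 → S1 → S4 → S0 → S5 → S1 → S4 → S0

S0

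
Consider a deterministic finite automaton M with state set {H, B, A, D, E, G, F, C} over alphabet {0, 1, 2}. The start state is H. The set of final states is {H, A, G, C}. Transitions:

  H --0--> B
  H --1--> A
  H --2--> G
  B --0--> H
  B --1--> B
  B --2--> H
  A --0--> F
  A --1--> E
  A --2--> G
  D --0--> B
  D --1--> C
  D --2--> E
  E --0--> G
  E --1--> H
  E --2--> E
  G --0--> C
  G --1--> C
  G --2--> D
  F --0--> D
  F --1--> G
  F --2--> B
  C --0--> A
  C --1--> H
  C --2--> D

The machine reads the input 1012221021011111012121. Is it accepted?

Yes

H → A → F → G → D → E → E → H → B → H → A → F → G → C → H → A → E → G → C → D → C → D → C
End state C is accepting.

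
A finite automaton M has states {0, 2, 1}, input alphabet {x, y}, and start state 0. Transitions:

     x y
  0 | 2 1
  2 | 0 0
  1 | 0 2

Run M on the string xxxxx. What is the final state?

2

0 → 2 → 0 → 2 → 0 → 2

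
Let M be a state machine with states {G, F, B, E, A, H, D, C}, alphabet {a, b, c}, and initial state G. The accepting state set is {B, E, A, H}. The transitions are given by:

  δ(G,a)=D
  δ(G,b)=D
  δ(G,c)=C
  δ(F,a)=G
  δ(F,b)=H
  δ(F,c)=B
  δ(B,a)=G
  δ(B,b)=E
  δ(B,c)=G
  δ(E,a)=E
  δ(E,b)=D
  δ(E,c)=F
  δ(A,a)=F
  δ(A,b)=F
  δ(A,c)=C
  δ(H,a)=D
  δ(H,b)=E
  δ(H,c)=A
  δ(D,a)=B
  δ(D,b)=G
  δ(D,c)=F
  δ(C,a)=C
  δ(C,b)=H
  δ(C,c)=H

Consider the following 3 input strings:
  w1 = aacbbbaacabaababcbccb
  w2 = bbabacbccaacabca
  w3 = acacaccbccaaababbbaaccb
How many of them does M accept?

w1: G → D → B → G → D → G → D → B → G → C → C → H → D → B → E → E → D → F → H → A → C → H  → end H, accepted
w2: G → D → G → D → G → D → F → H → A → C → C → C → H → D → G → C → C  → end C, rejected
w3: G → D → F → G → C → C → H → A → F → B → G → D → B → G → D → B → E → D → G → D → B → G → C → H  → end H, accepted

2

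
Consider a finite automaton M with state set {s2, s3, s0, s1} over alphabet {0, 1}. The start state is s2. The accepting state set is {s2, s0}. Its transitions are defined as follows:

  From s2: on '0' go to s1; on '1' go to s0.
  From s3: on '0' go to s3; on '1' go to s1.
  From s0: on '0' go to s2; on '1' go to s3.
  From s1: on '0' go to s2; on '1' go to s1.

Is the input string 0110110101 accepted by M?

Yes

start at s2
read '0': s2 → s1
read '1': s1 → s1
read '1': s1 → s1
read '0': s1 → s2
read '1': s2 → s0
read '1': s0 → s3
read '0': s3 → s3
read '1': s3 → s1
read '0': s1 → s2
read '1': s2 → s0
End state s0 is accepting.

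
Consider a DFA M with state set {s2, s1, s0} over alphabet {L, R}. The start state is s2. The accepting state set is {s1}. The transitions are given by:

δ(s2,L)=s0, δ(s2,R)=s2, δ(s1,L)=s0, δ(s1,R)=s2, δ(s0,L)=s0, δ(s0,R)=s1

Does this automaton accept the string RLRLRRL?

No

s2 → s2 → s0 → s1 → s0 → s1 → s2 → s0
End state s0 is not accepting.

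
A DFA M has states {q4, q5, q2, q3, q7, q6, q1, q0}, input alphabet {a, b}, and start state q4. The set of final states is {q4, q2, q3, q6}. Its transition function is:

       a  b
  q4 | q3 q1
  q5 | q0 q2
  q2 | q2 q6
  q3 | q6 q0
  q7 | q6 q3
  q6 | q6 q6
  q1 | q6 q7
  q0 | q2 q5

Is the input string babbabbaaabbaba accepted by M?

q4 → q1 → q6 → q6 → q6 → q6 → q6 → q6 → q6 → q6 → q6 → q6 → q6 → q6 → q6 → q6
End state q6 is accepting.

Yes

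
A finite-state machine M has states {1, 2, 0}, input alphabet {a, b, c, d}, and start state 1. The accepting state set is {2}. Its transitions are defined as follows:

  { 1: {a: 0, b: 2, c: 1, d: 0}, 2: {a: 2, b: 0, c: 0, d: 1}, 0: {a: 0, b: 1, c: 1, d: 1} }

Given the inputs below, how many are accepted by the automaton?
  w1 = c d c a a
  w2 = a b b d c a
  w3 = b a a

w1: Trace: 1 -c-> 1 -d-> 0 -c-> 1 -a-> 0 -a-> 0  → end 0, rejected
w2: Trace: 1 -a-> 0 -b-> 1 -b-> 2 -d-> 1 -c-> 1 -a-> 0  → end 0, rejected
w3: Trace: 1 -b-> 2 -a-> 2 -a-> 2  → end 2, accepted

1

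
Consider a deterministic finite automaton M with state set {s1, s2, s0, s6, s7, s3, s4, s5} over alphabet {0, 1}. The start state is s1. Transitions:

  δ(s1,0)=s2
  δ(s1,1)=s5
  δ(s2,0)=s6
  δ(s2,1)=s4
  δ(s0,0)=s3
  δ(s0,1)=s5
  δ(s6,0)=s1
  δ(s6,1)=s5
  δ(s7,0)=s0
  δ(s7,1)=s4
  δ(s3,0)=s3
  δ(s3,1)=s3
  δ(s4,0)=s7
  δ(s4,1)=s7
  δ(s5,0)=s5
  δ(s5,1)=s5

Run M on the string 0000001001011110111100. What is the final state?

start at s1
read '0': s1 → s2
read '0': s2 → s6
read '0': s6 → s1
read '0': s1 → s2
read '0': s2 → s6
read '0': s6 → s1
read '1': s1 → s5
read '0': s5 → s5
read '0': s5 → s5
read '1': s5 → s5
read '0': s5 → s5
read '1': s5 → s5
read '1': s5 → s5
read '1': s5 → s5
read '1': s5 → s5
read '0': s5 → s5
read '1': s5 → s5
read '1': s5 → s5
read '1': s5 → s5
read '1': s5 → s5
read '0': s5 → s5
read '0': s5 → s5

s5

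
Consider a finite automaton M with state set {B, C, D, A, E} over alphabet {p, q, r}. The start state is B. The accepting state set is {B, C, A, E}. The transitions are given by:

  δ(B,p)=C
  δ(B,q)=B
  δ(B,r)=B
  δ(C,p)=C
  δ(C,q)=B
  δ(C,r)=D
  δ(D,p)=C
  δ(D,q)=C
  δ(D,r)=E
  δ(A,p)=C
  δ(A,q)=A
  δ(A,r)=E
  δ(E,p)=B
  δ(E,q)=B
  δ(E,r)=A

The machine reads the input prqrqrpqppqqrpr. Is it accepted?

Trace: B -p-> C -r-> D -q-> C -r-> D -q-> C -r-> D -p-> C -q-> B -p-> C -p-> C -q-> B -q-> B -r-> B -p-> C -r-> D
End state D is not accepting.

No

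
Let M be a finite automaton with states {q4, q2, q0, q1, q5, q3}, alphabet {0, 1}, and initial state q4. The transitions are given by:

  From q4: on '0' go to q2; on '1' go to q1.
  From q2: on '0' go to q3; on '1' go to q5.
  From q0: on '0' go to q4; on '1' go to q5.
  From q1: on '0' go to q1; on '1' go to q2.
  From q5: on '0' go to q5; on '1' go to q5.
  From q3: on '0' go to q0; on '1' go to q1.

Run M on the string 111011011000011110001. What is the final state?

q5

Trace: q4 -1-> q1 -1-> q2 -1-> q5 -0-> q5 -1-> q5 -1-> q5 -0-> q5 -1-> q5 -1-> q5 -0-> q5 -0-> q5 -0-> q5 -0-> q5 -1-> q5 -1-> q5 -1-> q5 -1-> q5 -0-> q5 -0-> q5 -0-> q5 -1-> q5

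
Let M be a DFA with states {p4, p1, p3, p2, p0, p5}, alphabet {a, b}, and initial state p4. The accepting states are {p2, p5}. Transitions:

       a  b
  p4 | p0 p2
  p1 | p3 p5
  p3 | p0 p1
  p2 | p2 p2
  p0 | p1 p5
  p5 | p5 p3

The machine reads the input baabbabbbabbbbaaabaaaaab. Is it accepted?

start at p4
read 'b': p4 → p2
read 'a': p2 → p2
read 'a': p2 → p2
read 'b': p2 → p2
read 'b': p2 → p2
read 'a': p2 → p2
read 'b': p2 → p2
read 'b': p2 → p2
read 'b': p2 → p2
read 'a': p2 → p2
read 'b': p2 → p2
read 'b': p2 → p2
read 'b': p2 → p2
read 'b': p2 → p2
read 'a': p2 → p2
read 'a': p2 → p2
read 'a': p2 → p2
read 'b': p2 → p2
read 'a': p2 → p2
read 'a': p2 → p2
read 'a': p2 → p2
read 'a': p2 → p2
read 'a': p2 → p2
read 'b': p2 → p2
End state p2 is accepting.

Yes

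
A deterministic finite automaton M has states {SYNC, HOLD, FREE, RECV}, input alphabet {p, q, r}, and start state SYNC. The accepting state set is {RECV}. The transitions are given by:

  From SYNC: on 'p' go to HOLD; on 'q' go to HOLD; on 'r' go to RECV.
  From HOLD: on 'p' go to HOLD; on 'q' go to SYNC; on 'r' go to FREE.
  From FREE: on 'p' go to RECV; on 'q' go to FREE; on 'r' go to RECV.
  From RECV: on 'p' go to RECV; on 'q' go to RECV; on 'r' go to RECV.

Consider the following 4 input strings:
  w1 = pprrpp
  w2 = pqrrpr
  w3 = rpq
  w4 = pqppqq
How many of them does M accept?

3

w1:
  start at SYNC
  read 'p': SYNC → HOLD
  read 'p': HOLD → HOLD
  read 'r': HOLD → FREE
  read 'r': FREE → RECV
  read 'p': RECV → RECV
  read 'p': RECV → RECV
  end RECV, accepted
w2:
  start at SYNC
  read 'p': SYNC → HOLD
  read 'q': HOLD → SYNC
  read 'r': SYNC → RECV
  read 'r': RECV → RECV
  read 'p': RECV → RECV
  read 'r': RECV → RECV
  end RECV, accepted
w3:
  start at SYNC
  read 'r': SYNC → RECV
  read 'p': RECV → RECV
  read 'q': RECV → RECV
  end RECV, accepted
w4:
  start at SYNC
  read 'p': SYNC → HOLD
  read 'q': HOLD → SYNC
  read 'p': SYNC → HOLD
  read 'p': HOLD → HOLD
  read 'q': HOLD → SYNC
  read 'q': SYNC → HOLD
  end HOLD, rejected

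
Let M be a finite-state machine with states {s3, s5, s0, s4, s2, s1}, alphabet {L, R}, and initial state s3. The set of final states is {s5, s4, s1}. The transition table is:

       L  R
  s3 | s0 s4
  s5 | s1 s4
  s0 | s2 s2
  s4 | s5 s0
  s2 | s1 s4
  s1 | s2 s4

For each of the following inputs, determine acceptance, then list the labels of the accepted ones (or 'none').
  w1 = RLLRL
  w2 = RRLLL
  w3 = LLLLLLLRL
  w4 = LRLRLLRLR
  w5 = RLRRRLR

w1, w3, w4, w5

w1:
  start at s3
  read 'R': s3 → s4
  read 'L': s4 → s5
  read 'L': s5 → s1
  read 'R': s1 → s4
  read 'L': s4 → s5
  end s5, accepted
w2:
  start at s3
  read 'R': s3 → s4
  read 'R': s4 → s0
  read 'L': s0 → s2
  read 'L': s2 → s1
  read 'L': s1 → s2
  end s2, rejected
w3:
  start at s3
  read 'L': s3 → s0
  read 'L': s0 → s2
  read 'L': s2 → s1
  read 'L': s1 → s2
  read 'L': s2 → s1
  read 'L': s1 → s2
  read 'L': s2 → s1
  read 'R': s1 → s4
  read 'L': s4 → s5
  end s5, accepted
w4:
  start at s3
  read 'L': s3 → s0
  read 'R': s0 → s2
  read 'L': s2 → s1
  read 'R': s1 → s4
  read 'L': s4 → s5
  read 'L': s5 → s1
  read 'R': s1 → s4
  read 'L': s4 → s5
  read 'R': s5 → s4
  end s4, accepted
w5:
  start at s3
  read 'R': s3 → s4
  read 'L': s4 → s5
  read 'R': s5 → s4
  read 'R': s4 → s0
  read 'R': s0 → s2
  read 'L': s2 → s1
  read 'R': s1 → s4
  end s4, accepted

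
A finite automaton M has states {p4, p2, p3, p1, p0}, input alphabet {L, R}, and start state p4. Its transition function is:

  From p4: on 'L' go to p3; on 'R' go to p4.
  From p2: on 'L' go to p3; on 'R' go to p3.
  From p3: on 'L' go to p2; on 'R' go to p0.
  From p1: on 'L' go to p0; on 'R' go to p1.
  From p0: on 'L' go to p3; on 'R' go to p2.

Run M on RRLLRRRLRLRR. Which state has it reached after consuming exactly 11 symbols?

p4 → p4 → p4 → p3 → p2 → p3 → p0 → p2 → p3 → p0 → p3 → p0
After 11 symbols: p0.

p0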